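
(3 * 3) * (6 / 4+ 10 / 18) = 37 / 2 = 18.50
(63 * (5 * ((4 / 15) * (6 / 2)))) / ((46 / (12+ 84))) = 12096 / 23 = 525.91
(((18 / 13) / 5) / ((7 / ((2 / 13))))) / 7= 36 / 41405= 0.00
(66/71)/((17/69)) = 4554/1207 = 3.77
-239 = -239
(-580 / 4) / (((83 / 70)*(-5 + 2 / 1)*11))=3.71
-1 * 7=-7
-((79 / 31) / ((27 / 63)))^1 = -553 / 93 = -5.95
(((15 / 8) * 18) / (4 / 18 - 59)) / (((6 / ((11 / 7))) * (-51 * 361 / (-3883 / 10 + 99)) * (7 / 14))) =-859221 / 181802488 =-0.00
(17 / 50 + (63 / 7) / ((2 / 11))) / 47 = 1246 / 1175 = 1.06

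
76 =76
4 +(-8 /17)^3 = 19140 /4913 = 3.90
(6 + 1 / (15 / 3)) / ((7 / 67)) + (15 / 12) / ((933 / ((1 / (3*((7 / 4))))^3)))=2563764043 / 43202565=59.34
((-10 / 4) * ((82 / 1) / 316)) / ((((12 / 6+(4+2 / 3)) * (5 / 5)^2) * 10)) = -0.01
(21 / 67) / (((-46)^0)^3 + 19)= 21 / 1340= 0.02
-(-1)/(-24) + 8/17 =175/408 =0.43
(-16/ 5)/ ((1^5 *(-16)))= 1/ 5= 0.20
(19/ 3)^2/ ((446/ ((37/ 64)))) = 13357/ 256896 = 0.05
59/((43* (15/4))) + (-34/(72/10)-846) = -3290879/3870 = -850.36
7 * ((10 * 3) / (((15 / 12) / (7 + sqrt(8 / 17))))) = 336 * sqrt(34) / 17 + 1176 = 1291.25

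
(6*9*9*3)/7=1458/7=208.29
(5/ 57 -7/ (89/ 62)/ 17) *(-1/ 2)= 17173/ 172482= 0.10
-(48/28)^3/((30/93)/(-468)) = 12534912/1715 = 7308.99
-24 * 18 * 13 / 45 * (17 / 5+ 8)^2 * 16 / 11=-32438016 / 1375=-23591.28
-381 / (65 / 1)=-381 / 65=-5.86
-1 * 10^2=-100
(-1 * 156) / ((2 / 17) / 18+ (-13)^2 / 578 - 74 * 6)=0.35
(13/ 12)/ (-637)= -0.00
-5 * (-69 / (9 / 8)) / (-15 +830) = 184 / 489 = 0.38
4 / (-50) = -2 / 25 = -0.08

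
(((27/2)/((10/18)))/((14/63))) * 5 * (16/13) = 8748/13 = 672.92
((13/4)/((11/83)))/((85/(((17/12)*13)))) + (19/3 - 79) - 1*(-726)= 579609/880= 658.65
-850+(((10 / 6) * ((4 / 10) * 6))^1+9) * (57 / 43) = -35809 / 43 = -832.77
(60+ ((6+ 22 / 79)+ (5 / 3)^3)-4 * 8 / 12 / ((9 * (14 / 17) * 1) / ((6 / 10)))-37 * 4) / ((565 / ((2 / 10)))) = -5771411 / 210900375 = -0.03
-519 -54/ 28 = -7293/ 14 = -520.93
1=1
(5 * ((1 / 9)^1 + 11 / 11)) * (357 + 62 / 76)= 339925 / 171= 1987.87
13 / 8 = 1.62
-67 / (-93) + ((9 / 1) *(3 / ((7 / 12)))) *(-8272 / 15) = -83081623 / 3255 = -25524.31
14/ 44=7/ 22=0.32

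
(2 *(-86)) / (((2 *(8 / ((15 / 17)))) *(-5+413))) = -215 / 9248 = -0.02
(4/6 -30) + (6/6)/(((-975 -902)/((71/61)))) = -10075949/343491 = -29.33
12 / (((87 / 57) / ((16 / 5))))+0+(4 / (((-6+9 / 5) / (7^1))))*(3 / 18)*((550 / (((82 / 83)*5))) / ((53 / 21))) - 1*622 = -610502048 / 945255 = -645.86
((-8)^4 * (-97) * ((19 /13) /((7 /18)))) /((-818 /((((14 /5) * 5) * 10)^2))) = 190232985600 /5317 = 35778255.71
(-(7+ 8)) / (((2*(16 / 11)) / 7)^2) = -86.85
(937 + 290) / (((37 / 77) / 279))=712422.73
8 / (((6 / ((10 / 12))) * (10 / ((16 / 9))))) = 16 / 81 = 0.20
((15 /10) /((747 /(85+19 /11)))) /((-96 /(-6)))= 159 /14608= 0.01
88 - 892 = -804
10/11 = 0.91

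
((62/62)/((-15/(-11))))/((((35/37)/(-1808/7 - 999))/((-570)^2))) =-15517254324/49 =-316678659.67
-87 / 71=-1.23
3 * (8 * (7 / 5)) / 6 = 28 / 5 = 5.60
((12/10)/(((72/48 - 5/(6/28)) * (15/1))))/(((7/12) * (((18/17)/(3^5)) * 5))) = -33048/114625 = -0.29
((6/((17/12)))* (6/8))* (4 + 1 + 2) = 22.24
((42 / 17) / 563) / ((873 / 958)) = 13412 / 2785161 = 0.00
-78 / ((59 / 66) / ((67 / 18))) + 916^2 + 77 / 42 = 296911501 / 354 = 838733.05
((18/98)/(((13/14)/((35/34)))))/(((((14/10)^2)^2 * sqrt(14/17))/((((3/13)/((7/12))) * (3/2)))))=759375 * sqrt(238)/338005577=0.03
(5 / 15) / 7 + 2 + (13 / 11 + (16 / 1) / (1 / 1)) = 4442 / 231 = 19.23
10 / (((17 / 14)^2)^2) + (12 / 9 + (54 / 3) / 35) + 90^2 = 71091150374 / 8769705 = 8106.45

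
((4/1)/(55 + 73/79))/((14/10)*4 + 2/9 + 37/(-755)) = 1073610/86656861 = 0.01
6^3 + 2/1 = 218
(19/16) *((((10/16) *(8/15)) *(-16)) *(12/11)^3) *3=-32832/1331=-24.67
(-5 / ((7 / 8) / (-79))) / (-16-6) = -1580 / 77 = -20.52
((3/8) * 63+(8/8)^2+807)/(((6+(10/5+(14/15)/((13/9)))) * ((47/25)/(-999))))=-10800313875/211312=-51110.75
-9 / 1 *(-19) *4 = 684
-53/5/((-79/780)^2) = -6449040/6241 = -1033.33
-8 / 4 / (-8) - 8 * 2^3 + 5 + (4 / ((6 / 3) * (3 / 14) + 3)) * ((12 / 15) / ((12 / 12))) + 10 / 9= -10207 / 180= -56.71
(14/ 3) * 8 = 112/ 3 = 37.33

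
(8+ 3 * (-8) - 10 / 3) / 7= -58 / 21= -2.76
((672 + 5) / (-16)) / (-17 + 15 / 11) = 7447 / 2752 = 2.71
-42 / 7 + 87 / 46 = -189 / 46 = -4.11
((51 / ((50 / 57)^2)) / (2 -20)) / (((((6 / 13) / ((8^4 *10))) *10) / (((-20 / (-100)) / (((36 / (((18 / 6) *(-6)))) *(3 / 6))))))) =20423936 / 3125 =6535.66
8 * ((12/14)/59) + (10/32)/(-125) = 18787/165200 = 0.11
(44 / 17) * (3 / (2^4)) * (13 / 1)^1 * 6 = 1287 / 34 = 37.85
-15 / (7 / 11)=-165 / 7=-23.57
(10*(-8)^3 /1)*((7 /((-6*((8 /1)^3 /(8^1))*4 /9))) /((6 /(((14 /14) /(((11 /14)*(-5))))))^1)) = -98 /11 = -8.91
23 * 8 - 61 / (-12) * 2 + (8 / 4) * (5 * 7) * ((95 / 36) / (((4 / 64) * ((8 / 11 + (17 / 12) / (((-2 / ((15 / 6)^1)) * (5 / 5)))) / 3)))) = -1444615 / 174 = -8302.39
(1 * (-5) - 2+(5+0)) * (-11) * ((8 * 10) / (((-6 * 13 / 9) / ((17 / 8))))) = -5610 / 13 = -431.54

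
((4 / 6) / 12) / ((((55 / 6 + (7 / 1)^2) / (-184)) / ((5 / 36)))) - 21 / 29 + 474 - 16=124951733 / 273267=457.25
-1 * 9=-9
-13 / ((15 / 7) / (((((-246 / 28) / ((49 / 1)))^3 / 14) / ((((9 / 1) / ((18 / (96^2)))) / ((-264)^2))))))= 975714597 / 25826308480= 0.04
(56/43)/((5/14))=784/215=3.65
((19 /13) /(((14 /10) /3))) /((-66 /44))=-190 /91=-2.09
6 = 6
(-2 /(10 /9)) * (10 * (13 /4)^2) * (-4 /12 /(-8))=-507 /64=-7.92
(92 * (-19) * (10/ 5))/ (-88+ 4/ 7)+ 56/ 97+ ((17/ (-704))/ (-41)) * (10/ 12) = 34753484687/ 856741248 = 40.56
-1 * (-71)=71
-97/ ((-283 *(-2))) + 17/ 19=7779/ 10754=0.72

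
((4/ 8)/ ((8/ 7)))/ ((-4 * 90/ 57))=-133/ 1920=-0.07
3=3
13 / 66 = 0.20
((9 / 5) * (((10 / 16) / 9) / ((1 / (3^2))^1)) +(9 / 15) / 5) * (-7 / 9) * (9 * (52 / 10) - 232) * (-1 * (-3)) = 269003 / 500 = 538.01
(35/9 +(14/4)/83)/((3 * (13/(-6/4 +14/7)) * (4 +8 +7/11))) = 64603/16197948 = 0.00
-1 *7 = -7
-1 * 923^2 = -851929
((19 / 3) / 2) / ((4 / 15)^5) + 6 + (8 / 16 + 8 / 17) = 82002063 / 34816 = 2355.30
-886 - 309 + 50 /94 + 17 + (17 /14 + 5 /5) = -773317 /658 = -1175.25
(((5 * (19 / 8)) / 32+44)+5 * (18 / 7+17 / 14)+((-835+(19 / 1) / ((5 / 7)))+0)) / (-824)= 6676099 / 7383040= 0.90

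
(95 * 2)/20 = 19/2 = 9.50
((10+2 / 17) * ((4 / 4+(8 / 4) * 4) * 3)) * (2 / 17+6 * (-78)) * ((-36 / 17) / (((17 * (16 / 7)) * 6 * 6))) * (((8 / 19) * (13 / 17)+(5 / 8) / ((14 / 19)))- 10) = -1474889328819 / 863273056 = -1708.49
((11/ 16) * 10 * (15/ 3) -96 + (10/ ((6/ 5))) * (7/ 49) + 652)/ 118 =99383/ 19824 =5.01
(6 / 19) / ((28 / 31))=93 / 266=0.35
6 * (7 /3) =14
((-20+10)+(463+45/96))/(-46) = -14511/1472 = -9.86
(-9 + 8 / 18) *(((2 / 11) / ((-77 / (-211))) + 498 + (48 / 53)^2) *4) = -4751959760 / 278091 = -17087.79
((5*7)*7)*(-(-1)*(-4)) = -980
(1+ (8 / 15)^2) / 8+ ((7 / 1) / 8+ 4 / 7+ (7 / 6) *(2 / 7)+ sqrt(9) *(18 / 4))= 48637 / 3150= 15.44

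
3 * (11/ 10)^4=43923/ 10000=4.39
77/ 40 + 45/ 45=117/ 40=2.92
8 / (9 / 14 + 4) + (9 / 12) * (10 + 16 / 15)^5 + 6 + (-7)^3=408556956247 / 3290625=124157.86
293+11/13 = 3820/13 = 293.85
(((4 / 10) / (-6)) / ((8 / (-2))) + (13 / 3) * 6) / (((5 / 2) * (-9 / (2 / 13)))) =-1561 / 8775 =-0.18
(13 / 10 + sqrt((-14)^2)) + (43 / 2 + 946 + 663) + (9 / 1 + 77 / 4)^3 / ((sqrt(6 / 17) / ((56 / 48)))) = 8229 / 5 + 10100279 * sqrt(102) / 2304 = 45920.03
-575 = -575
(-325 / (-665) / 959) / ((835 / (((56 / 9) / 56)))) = 13 / 191703141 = 0.00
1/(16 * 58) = 1/928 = 0.00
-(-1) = 1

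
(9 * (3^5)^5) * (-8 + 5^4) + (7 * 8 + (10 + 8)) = 4704993648237053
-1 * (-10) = 10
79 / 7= 11.29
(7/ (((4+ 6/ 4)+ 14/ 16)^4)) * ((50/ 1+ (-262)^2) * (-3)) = -656531456/ 751689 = -873.41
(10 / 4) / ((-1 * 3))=-5 / 6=-0.83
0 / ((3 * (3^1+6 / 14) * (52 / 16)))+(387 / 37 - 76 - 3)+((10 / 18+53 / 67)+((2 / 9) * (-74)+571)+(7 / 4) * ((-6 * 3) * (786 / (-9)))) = 72251086 / 22311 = 3238.36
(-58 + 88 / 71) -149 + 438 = 16489 / 71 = 232.24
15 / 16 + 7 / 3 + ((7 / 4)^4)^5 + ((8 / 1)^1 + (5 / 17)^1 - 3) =4069885861601119955 / 56075093016576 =72579.21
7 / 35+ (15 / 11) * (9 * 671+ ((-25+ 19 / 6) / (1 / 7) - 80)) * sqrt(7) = 1 / 5+ 15835 * sqrt(7) / 2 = 20947.94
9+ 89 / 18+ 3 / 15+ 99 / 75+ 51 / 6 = 5392 / 225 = 23.96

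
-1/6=-0.17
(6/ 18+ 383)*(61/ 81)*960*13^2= 3793712000/ 81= 46835950.62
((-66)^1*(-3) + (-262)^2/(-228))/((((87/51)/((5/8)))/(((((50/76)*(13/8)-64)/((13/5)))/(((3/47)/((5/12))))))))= 5966.51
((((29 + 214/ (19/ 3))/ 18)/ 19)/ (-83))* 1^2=-1193/ 539334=-0.00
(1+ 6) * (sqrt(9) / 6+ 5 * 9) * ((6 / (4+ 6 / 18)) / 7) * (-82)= -5166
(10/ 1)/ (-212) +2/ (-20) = -39/ 265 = -0.15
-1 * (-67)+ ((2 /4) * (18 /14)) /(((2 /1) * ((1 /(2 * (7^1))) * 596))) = 79873 /1192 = 67.01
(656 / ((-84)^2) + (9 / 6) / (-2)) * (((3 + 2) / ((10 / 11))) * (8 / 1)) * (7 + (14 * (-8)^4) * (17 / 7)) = -1775565979 / 441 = -4026226.71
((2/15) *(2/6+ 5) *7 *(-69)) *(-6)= 10304/5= 2060.80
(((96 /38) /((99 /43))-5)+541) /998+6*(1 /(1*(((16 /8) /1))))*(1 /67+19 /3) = 410507408 /20962491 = 19.58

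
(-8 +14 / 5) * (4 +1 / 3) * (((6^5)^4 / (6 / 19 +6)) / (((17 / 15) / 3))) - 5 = -2934981187760554409 / 85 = -34529190444241816.58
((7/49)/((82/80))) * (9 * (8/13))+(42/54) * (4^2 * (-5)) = -2063440/33579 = -61.45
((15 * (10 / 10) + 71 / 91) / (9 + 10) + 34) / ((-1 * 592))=-30111 / 511784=-0.06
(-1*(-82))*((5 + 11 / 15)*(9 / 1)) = 21156 / 5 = 4231.20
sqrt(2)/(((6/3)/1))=sqrt(2)/2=0.71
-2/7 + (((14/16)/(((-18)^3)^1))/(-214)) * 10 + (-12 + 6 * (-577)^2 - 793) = 69777769609397/34945344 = 1996768.71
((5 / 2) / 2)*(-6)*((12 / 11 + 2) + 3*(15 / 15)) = -1005 / 22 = -45.68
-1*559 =-559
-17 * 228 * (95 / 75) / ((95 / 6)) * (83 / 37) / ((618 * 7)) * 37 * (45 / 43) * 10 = -1930248 / 31003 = -62.26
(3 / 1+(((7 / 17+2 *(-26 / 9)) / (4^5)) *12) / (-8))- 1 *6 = -312523 / 104448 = -2.99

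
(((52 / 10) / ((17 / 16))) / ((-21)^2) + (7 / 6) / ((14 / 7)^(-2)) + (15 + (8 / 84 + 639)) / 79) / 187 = 38371094 / 553765905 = 0.07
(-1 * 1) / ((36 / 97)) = -97 / 36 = -2.69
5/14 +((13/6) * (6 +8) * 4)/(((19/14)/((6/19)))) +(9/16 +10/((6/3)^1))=1380847/40432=34.15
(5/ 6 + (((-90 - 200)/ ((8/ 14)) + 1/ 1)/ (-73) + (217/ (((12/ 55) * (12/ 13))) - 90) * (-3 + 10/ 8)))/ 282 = -72334861/ 11857536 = -6.10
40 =40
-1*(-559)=559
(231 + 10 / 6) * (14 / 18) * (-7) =-34202 / 27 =-1266.74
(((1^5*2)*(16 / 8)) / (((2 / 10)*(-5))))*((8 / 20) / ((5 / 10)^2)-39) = 149.60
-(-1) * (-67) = -67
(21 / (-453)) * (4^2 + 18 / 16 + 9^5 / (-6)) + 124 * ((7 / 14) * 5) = 765.43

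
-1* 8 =-8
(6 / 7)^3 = 216 / 343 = 0.63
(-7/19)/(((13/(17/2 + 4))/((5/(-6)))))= 0.30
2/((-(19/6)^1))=-12/19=-0.63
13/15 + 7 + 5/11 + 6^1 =2363/165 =14.32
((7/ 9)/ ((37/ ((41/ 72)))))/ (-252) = -41/ 863136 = -0.00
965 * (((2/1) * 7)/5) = 2702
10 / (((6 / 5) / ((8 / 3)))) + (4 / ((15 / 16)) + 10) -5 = 1417 / 45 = 31.49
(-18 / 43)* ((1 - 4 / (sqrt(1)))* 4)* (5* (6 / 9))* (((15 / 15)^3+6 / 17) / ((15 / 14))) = 15456 / 731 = 21.14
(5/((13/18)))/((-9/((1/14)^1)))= -5/91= -0.05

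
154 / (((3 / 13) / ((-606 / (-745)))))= 404404 / 745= 542.82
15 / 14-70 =-965 / 14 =-68.93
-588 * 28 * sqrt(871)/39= -5488 * sqrt(871)/13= -12458.90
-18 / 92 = -9 / 46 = -0.20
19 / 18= 1.06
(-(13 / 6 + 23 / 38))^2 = 24964 / 3249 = 7.68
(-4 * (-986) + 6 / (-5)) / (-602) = -9857 / 1505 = -6.55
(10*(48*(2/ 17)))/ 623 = 960/ 10591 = 0.09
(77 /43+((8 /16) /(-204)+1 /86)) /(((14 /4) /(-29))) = -130819 /8772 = -14.91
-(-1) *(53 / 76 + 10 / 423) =23179 / 32148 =0.72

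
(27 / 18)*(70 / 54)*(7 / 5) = 49 / 18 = 2.72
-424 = -424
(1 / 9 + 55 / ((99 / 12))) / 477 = 61 / 4293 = 0.01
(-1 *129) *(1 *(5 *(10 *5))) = -32250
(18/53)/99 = 2/583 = 0.00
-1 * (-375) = 375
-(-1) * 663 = 663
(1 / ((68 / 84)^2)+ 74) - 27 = 14024 / 289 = 48.53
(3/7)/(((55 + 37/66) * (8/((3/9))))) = 33/102676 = 0.00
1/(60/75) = 5/4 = 1.25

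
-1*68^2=-4624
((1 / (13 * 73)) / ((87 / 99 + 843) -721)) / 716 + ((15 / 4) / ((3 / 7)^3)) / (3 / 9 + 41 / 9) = 1181338143527 / 121233535280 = 9.74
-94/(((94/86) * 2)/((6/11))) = -258/11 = -23.45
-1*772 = -772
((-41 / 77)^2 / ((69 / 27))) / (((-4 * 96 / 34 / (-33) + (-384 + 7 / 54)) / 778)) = -10805192316 / 48011932199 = -0.23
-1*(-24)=24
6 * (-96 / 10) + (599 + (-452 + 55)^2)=790752 / 5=158150.40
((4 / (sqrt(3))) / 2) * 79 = 158 * sqrt(3) / 3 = 91.22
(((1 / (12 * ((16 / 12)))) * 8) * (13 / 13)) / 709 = 1 / 1418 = 0.00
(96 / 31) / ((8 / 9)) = 108 / 31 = 3.48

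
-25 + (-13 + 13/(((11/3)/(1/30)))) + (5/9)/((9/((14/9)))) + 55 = 1380407/80190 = 17.21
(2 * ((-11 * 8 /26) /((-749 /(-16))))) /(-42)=704 /204477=0.00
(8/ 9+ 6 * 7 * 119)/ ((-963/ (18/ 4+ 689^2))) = -21357900245/ 8667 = -2464278.33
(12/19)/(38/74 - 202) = -148/47215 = -0.00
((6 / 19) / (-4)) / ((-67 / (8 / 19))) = 0.00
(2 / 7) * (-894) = -1788 / 7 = -255.43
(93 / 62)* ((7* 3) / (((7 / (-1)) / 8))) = -36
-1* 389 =-389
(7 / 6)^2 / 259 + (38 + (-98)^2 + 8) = 12853807 / 1332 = 9650.01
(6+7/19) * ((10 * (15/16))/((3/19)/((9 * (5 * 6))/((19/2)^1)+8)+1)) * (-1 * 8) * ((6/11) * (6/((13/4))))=-16441920/34333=-478.90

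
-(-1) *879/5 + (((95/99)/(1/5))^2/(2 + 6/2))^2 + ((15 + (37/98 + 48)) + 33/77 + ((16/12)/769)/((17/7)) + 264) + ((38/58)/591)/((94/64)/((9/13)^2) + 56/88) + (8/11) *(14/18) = 194878825614291075933142301/370935824333757210775170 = 525.37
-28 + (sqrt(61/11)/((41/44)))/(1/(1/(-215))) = -28 - 4 * sqrt(671)/8815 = -28.01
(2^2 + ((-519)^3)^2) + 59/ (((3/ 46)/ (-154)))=19543581178953566.33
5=5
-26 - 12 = -38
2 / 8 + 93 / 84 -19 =-247 / 14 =-17.64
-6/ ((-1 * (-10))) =-3/ 5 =-0.60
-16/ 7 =-2.29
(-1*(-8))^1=8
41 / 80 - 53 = -4199 / 80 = -52.49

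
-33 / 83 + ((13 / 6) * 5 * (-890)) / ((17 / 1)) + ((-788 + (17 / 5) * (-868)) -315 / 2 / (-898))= -163703147593 / 38012340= -4306.58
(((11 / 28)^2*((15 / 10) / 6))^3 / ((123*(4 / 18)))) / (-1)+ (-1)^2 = 2528955000709 / 2528960315392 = 1.00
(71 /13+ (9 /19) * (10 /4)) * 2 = 3283 /247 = 13.29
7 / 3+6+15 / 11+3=419 / 33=12.70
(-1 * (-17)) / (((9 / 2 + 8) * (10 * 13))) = 17 / 1625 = 0.01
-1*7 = -7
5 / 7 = 0.71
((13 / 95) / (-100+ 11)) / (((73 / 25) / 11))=-715 / 123443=-0.01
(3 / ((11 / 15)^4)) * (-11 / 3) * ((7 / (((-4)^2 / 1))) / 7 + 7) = -268.62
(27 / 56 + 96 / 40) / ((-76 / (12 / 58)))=-0.01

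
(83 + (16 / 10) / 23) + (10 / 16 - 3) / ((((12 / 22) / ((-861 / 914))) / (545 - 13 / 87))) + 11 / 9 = 2319.10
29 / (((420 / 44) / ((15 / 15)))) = 319 / 105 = 3.04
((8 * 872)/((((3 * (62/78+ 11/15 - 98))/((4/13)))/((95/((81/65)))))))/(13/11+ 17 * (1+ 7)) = -2369224000/574842987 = -4.12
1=1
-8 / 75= -0.11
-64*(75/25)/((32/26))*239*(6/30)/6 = -6214/5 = -1242.80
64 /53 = 1.21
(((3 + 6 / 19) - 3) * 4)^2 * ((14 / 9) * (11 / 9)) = 9856 / 3249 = 3.03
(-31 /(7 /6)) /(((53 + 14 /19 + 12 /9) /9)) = -95418 /21973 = -4.34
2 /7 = 0.29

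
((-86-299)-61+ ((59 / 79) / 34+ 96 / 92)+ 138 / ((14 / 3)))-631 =-452495549 / 432446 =-1046.36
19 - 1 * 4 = 15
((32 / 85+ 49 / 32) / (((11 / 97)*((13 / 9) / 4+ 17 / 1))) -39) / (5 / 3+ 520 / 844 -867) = 112544236899 / 2558936050000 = 0.04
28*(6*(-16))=-2688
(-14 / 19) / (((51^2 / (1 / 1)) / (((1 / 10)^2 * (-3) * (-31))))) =-217 / 823650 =-0.00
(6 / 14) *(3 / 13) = 9 / 91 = 0.10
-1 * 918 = -918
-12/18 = -2/3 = -0.67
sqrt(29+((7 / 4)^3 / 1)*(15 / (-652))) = sqrt(196409621) / 2608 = 5.37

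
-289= -289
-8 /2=-4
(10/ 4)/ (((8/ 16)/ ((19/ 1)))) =95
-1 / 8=-0.12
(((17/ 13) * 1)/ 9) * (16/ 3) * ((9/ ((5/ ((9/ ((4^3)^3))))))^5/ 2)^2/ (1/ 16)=7654826400146955171/ 3039923405648278069863664452049868680884339689390080000000000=0.00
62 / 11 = 5.64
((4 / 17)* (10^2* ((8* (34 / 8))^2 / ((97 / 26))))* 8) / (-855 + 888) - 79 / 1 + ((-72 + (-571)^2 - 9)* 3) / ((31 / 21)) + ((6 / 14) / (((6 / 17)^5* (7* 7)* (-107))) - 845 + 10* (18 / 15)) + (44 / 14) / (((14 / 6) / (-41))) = 2086923240615807227 / 3146581668384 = 663235.05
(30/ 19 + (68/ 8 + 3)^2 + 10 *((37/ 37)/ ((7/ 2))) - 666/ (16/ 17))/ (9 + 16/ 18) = -57.74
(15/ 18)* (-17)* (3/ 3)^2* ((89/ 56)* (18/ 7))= -22695/ 392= -57.90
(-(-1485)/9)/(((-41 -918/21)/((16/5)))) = -3696/593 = -6.23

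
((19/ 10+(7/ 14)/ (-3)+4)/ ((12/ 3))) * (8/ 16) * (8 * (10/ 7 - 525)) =-63038/ 21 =-3001.81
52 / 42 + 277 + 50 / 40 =23477 / 84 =279.49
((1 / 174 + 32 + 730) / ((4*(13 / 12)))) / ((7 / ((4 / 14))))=132589 / 18473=7.18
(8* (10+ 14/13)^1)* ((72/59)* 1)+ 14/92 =3820793/35282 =108.29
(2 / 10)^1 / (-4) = -1 / 20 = -0.05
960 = 960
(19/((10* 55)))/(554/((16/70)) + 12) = 38/2679325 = 0.00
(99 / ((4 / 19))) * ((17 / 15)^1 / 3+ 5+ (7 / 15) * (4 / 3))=5643 / 2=2821.50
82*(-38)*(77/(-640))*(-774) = -23213421/80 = -290167.76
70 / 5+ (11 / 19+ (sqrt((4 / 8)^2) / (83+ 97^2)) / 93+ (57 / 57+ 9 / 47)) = 24863706389 / 1576602216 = 15.77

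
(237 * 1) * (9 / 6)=711 / 2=355.50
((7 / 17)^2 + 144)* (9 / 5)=74997 / 289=259.51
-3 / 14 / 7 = -3 / 98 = -0.03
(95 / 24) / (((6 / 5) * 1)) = 3.30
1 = 1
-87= -87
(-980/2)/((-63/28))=1960/9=217.78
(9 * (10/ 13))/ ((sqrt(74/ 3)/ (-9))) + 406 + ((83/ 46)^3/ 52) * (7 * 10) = 1047491361/ 2530736-405 * sqrt(222)/ 481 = 401.36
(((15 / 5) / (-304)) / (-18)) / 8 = 1 / 14592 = 0.00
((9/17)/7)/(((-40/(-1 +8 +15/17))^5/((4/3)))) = -4050375321/135170386400000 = -0.00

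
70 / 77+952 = 10482 / 11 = 952.91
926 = 926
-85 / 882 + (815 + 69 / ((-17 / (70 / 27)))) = 4020295 / 4998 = 804.38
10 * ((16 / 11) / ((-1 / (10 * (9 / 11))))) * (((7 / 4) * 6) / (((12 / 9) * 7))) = -133.88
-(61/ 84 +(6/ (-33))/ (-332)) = -0.73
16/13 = 1.23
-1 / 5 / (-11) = 1 / 55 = 0.02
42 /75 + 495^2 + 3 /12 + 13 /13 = 24502681 /100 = 245026.81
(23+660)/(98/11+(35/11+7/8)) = 60104/1141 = 52.68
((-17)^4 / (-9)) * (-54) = 501126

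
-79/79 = -1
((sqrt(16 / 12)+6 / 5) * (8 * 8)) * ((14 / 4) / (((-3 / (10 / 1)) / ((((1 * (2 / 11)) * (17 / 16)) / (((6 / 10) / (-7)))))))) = 333200 * sqrt(3) / 297+66640 / 33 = 3962.56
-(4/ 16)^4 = -1/ 256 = -0.00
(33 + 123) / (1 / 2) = 312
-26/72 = -13/36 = -0.36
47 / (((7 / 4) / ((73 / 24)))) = 3431 / 42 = 81.69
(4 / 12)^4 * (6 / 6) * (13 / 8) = 13 / 648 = 0.02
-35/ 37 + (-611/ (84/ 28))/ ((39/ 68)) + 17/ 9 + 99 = -84971/ 333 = -255.17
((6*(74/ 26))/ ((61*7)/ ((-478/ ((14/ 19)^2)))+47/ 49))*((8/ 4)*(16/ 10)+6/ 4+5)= 45519333657/ 130302835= 349.33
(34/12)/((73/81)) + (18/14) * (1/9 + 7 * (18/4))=22375/511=43.79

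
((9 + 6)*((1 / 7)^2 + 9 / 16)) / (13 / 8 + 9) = 1371 / 1666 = 0.82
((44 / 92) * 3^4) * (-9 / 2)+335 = 7391 / 46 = 160.67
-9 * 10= -90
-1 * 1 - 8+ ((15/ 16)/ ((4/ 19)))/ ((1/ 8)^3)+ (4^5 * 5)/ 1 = 7391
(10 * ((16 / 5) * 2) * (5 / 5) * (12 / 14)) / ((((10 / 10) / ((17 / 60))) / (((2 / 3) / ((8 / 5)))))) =136 / 21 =6.48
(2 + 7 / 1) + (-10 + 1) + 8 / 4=2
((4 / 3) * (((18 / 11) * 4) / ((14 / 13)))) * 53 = 33072 / 77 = 429.51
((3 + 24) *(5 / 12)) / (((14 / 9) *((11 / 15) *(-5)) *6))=-0.33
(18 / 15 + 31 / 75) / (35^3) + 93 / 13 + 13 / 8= 2935878209 / 334425000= 8.78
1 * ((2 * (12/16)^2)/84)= 3/224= 0.01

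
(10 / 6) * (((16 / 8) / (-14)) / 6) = -5 / 126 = -0.04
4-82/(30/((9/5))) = -23/25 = -0.92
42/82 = 21/41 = 0.51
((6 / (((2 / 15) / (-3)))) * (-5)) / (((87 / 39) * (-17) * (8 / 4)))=-8775 / 986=-8.90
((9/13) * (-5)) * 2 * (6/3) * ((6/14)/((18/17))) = -510/91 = -5.60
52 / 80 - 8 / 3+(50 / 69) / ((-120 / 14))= -8699 / 4140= -2.10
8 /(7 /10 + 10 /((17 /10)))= 1.22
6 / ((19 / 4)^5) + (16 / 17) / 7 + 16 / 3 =4835538656 / 883967343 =5.47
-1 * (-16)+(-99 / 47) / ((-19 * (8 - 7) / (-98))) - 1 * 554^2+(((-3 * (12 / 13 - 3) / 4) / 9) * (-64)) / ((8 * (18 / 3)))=-3562930905 / 11609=-306911.10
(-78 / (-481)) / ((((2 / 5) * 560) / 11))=33 / 4144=0.01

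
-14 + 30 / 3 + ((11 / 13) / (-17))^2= -195243 / 48841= -4.00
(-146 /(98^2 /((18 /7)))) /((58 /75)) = -49275 /974806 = -0.05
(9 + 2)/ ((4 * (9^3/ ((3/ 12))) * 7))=11/ 81648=0.00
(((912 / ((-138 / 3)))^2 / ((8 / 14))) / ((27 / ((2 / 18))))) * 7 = 283024 / 14283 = 19.82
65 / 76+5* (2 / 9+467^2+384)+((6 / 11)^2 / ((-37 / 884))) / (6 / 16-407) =1092366.98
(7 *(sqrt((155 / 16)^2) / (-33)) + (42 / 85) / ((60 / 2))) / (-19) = 457429 / 4263600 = 0.11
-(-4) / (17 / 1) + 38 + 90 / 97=64580 / 1649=39.16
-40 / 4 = -10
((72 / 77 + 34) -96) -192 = -19486 / 77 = -253.06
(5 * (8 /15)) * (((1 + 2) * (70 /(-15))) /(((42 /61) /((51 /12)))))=-2074 /9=-230.44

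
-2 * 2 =-4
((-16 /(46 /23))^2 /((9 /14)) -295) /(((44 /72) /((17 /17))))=-3518 /11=-319.82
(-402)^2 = 161604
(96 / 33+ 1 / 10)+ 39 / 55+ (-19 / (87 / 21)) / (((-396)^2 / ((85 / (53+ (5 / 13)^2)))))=759375505531 / 204235590240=3.72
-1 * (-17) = 17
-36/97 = -0.37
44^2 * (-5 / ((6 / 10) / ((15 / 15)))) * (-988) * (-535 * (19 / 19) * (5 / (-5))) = 25583272000 / 3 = 8527757333.33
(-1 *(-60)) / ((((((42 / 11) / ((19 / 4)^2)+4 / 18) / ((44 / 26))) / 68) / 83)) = 26625840912 / 18187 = 1464004.01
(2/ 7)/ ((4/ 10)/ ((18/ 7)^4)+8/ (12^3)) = 32805/ 1582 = 20.74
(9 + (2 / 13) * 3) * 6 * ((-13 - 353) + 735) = 272322 / 13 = 20947.85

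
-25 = -25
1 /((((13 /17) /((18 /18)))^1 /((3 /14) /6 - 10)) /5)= -23715 /364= -65.15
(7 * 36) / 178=1.42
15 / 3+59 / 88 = 499 / 88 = 5.67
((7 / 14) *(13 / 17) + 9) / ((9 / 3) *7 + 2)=0.41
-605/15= -121/3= -40.33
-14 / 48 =-7 / 24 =-0.29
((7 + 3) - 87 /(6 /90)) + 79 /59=-76326 /59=-1293.66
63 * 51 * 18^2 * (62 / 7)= 9220392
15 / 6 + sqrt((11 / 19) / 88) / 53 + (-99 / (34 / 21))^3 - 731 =-9014572003 / 39304 + sqrt(38) / 4028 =-229355.08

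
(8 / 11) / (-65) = -8 / 715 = -0.01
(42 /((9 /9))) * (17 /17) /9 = 14 /3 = 4.67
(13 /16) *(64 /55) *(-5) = -4.73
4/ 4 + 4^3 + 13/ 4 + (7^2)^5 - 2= 1129901261/ 4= 282475315.25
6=6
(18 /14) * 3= 27 /7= 3.86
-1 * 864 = -864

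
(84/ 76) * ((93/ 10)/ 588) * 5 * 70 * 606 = 140895/ 38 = 3707.76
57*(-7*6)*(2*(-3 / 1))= 14364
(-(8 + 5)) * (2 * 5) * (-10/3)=1300/3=433.33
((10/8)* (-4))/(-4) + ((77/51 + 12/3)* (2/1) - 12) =55/204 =0.27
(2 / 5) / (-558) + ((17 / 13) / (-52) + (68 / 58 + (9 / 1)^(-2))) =285236689 / 246128220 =1.16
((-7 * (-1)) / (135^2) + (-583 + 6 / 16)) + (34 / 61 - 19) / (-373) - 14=-1979070958357 / 3317387400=-596.58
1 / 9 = 0.11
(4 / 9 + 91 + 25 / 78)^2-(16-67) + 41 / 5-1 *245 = 2254580321 / 273780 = 8235.01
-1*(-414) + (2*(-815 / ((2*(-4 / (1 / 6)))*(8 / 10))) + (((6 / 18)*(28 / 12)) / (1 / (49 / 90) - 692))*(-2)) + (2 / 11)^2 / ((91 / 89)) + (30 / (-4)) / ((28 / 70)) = 23471776921631 / 53621279712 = 437.73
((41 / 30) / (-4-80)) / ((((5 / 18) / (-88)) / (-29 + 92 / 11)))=-18614 / 175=-106.37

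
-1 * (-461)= 461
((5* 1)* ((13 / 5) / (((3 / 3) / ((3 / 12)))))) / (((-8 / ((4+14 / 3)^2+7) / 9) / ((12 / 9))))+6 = -9463 / 24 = -394.29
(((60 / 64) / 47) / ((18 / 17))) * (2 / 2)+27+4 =139957 / 4512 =31.02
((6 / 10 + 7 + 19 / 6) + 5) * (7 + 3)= 473 / 3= 157.67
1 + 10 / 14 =12 / 7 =1.71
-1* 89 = -89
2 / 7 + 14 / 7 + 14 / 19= 402 / 133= 3.02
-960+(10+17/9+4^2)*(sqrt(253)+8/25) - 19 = -218267/225+251*sqrt(253)/9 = -526.48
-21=-21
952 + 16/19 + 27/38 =36235/38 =953.55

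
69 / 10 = 6.90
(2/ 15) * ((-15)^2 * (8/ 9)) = 80/ 3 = 26.67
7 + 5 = 12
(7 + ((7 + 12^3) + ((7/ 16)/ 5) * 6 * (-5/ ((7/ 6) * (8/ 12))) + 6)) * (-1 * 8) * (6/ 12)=-13957/ 2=-6978.50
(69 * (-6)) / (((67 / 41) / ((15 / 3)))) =-84870 / 67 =-1266.72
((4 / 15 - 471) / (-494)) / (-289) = -7061 / 2141490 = -0.00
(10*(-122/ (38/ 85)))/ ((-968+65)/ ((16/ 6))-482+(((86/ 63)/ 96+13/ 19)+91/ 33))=1724738400/ 516463879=3.34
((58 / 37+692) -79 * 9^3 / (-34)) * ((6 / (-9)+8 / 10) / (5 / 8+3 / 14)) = 11212600 / 29563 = 379.28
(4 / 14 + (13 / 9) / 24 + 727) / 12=1099747 / 18144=60.61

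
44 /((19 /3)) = 132 /19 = 6.95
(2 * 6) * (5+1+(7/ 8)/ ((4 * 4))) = 2325/ 32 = 72.66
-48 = -48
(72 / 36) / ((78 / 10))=10 / 39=0.26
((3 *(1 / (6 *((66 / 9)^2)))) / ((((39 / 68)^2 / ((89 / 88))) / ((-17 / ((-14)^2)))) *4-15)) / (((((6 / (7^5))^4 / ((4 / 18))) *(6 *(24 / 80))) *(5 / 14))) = -244228088891464515048799 / 37026347330016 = -6596062169.32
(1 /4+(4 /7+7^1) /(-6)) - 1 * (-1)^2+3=83 /84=0.99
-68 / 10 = -34 / 5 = -6.80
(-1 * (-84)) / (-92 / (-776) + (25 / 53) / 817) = 235211032 / 333591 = 705.09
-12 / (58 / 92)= -552 / 29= -19.03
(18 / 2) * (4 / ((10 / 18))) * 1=324 / 5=64.80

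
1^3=1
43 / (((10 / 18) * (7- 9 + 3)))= 387 / 5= 77.40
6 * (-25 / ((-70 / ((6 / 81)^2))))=20 / 1701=0.01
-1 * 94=-94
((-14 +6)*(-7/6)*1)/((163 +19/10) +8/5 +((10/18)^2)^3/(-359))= 3561363288/63532145977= 0.06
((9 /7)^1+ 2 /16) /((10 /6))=237 /280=0.85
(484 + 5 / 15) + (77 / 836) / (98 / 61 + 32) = 226378681 / 467400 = 484.34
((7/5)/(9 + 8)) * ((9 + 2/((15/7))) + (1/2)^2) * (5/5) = 4277/5100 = 0.84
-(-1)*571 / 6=571 / 6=95.17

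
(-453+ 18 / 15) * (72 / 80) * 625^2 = -158835937.50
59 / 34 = 1.74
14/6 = 7/3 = 2.33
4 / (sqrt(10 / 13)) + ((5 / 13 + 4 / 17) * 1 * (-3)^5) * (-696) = 2 * sqrt(130) / 5 + 23170536 / 221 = 104848.62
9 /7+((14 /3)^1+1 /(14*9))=751 /126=5.96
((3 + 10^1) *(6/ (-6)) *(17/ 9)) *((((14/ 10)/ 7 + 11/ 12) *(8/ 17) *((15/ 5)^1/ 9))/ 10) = -871/ 2025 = -0.43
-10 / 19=-0.53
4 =4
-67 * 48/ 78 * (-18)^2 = -173664/ 13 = -13358.77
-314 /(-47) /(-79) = -314 /3713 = -0.08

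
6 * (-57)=-342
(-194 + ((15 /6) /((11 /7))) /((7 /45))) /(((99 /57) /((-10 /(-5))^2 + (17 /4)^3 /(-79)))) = -1176145087 /3670656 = -320.42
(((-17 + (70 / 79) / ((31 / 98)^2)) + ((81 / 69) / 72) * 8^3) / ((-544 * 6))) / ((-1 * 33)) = 354559 / 188079908544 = 0.00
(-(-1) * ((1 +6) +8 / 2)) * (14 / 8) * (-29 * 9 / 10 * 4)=-20097 / 10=-2009.70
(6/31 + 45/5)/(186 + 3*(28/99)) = 9405/191146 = 0.05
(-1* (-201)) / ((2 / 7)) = 1407 / 2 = 703.50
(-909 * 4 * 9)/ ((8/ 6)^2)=-73629/ 4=-18407.25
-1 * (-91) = 91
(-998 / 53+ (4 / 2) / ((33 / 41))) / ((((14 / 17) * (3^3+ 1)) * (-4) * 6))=17357 / 587664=0.03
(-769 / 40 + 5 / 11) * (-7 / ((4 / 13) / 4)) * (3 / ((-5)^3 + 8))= -19271 / 440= -43.80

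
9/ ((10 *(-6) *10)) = -0.02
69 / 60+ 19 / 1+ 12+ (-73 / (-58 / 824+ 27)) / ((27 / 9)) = 4160147 / 133140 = 31.25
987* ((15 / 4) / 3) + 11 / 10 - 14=24417 / 20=1220.85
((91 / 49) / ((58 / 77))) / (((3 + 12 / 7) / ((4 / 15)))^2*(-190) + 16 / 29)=-28028 / 675037603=-0.00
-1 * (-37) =37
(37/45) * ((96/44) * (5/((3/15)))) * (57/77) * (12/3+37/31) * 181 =117063560/3751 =31208.63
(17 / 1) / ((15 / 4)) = 68 / 15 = 4.53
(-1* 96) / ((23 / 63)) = -6048 / 23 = -262.96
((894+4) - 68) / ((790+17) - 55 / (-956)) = 793480 / 771547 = 1.03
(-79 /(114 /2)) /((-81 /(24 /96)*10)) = 79 /184680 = 0.00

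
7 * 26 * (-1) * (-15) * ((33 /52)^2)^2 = 124521705 /281216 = 442.80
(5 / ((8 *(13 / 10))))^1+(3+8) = 597 / 52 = 11.48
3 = 3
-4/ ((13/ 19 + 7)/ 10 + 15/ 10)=-760/ 431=-1.76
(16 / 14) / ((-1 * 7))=-8 / 49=-0.16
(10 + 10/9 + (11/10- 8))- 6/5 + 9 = 1081/90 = 12.01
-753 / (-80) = 753 / 80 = 9.41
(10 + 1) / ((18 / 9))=11 / 2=5.50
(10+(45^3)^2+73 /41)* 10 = 3404543911080 /41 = 83037656367.80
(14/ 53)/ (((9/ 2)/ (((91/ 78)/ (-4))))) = -49/ 2862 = -0.02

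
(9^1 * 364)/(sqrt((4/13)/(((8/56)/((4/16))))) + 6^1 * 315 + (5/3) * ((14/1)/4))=415233000/240296839 - 16848 * sqrt(91)/240296839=1.73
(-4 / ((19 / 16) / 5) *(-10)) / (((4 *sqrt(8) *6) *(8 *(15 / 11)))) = 55 *sqrt(2) / 342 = 0.23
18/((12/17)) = 51/2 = 25.50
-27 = -27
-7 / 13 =-0.54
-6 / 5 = -1.20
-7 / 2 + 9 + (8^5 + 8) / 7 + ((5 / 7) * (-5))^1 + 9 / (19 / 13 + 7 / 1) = 1803832 / 385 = 4685.28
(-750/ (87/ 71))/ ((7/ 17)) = -301750/ 203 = -1486.45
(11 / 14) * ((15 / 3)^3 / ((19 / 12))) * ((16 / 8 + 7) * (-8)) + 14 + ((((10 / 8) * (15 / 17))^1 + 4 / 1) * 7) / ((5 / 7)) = -199065521 / 45220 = -4402.16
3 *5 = 15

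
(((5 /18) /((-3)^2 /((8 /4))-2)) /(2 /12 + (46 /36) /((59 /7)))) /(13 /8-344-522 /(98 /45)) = -23128 /38560899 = -0.00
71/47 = 1.51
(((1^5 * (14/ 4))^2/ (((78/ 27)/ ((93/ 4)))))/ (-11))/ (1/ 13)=-116.51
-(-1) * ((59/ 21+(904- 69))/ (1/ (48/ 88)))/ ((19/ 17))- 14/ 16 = 251333/ 616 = 408.01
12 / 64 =3 / 16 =0.19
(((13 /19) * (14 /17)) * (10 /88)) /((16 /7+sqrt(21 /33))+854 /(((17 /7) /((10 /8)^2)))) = 514745980 /4435430736829 - 932960 * sqrt(77) /48789738105119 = 0.00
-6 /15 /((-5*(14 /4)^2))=8 /1225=0.01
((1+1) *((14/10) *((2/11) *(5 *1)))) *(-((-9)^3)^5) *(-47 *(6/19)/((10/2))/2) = -812858189509674252/1045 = -777854726803516.03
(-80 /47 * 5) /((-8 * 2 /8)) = 200 /47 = 4.26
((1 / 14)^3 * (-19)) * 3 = -57 / 2744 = -0.02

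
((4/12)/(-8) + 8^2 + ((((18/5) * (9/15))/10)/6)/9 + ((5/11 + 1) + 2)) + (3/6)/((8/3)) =4461889/66000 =67.60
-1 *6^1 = -6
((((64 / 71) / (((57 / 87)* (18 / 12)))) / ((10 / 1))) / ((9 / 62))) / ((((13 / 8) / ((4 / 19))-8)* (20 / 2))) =-1841152 / 8195175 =-0.22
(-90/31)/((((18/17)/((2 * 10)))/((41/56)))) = -17425/434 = -40.15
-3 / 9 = -1 / 3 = -0.33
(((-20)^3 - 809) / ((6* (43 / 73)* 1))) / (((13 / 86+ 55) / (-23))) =14790311 / 14229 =1039.45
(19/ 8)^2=361/ 64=5.64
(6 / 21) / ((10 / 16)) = 16 / 35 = 0.46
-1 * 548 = -548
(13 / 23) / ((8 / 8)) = 13 / 23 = 0.57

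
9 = 9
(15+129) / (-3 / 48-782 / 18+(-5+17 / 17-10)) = -20736 / 8281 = -2.50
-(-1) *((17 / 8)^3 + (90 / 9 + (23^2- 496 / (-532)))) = 37420661 / 68096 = 549.53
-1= -1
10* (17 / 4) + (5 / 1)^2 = 135 / 2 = 67.50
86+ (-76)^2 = 5862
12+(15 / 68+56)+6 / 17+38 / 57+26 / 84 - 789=-719.45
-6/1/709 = -6/709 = -0.01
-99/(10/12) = -594/5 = -118.80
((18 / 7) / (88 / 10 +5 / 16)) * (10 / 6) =0.47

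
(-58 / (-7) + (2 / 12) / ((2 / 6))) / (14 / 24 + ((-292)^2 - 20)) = 738 / 7160545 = 0.00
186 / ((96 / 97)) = 187.94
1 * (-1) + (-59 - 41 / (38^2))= -86681 / 1444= -60.03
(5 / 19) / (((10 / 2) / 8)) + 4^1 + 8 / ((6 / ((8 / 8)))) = 5.75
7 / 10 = 0.70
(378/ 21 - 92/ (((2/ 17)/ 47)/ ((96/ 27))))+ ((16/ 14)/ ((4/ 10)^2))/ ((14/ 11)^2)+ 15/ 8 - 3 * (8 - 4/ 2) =-3227140027/ 24696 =-130674.60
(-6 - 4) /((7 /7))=-10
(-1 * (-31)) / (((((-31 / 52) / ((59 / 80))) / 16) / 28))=-17180.80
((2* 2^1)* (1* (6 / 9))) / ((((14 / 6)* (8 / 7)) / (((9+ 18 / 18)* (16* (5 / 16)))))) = 50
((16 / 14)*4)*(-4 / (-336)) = 8 / 147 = 0.05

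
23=23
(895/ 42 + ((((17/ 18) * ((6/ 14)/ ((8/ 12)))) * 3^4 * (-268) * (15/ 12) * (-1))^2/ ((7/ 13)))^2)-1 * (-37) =22957413070292169773790779/ 90354432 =254081759600814819.73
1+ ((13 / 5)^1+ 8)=58 / 5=11.60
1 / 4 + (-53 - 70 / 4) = -281 / 4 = -70.25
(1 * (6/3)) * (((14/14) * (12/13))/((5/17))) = 408/65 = 6.28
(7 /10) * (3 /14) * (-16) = -2.40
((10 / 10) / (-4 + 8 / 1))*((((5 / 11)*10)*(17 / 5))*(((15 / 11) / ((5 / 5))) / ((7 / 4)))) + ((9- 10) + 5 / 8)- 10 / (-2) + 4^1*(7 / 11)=68987 / 6776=10.18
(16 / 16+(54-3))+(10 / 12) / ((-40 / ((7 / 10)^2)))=249551 / 4800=51.99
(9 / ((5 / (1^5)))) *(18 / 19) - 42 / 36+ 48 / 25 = 7007 / 2850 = 2.46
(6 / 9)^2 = 4 / 9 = 0.44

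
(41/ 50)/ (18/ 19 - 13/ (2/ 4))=-779/ 23800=-0.03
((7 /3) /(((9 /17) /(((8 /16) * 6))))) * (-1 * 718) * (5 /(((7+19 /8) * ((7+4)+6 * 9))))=-683536 /8775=-77.90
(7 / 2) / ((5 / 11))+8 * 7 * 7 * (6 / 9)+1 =8101 / 30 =270.03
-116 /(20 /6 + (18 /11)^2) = -21054 /1091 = -19.30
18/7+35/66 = 1433/462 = 3.10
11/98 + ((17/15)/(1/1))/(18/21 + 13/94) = 1204303/962850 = 1.25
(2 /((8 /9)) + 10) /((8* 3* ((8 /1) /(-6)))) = -49 /128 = -0.38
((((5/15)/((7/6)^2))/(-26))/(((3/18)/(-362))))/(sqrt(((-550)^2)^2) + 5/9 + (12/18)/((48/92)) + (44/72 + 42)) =29322/433621825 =0.00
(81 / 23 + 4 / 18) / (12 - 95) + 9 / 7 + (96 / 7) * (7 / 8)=1592408 / 120267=13.24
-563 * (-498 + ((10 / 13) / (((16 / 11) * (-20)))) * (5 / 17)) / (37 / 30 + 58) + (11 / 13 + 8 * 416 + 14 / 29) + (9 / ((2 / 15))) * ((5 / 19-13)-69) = 8813178979477 / 3462193072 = 2545.55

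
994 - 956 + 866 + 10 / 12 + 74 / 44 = 29915 / 33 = 906.52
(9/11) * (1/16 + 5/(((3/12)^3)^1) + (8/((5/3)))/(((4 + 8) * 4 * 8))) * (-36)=-1037043/110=-9427.66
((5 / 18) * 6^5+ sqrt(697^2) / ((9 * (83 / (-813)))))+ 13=1414.42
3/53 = 0.06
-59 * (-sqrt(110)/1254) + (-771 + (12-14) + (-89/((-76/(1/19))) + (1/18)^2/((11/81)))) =-3069248/3971 + 59 * sqrt(110)/1254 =-772.42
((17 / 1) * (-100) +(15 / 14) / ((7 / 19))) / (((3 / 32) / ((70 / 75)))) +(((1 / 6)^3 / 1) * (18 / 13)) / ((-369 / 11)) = -6808004813 / 402948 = -16895.49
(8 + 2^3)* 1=16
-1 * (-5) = 5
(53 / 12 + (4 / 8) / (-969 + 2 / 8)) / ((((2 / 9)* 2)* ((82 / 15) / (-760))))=-35115021 / 25420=-1381.39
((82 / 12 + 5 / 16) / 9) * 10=1715 / 216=7.94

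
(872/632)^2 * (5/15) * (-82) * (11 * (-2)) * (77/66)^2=262558219/168507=1558.14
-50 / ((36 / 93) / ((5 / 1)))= -3875 / 6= -645.83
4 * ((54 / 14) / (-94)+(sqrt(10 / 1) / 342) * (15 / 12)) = -54 / 329+5 * sqrt(10) / 342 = -0.12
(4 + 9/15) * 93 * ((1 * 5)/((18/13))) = 9269/6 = 1544.83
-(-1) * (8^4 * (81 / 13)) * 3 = 995328 / 13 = 76563.69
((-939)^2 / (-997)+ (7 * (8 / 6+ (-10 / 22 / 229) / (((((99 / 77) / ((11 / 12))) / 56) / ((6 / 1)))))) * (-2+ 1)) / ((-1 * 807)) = 1829565853 / 1658237319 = 1.10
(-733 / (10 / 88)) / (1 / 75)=-483780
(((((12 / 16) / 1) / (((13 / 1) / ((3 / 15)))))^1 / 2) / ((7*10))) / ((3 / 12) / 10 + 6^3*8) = 3 / 62900110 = 0.00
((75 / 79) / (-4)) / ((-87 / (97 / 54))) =0.00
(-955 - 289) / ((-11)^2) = -1244 / 121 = -10.28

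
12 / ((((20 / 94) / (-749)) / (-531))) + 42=22431393.60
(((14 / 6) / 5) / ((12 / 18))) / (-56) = -1 / 80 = -0.01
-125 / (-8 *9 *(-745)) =-25 / 10728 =-0.00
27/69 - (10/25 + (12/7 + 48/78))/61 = 221229/638365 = 0.35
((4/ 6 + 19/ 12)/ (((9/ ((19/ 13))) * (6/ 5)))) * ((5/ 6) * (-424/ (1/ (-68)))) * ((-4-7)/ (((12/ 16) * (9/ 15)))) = -188309000/ 1053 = -178830.96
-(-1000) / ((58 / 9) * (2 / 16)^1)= 36000 / 29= 1241.38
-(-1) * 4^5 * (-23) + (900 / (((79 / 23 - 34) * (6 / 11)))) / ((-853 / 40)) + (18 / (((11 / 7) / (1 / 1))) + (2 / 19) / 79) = -23538.01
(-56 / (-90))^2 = 784 / 2025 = 0.39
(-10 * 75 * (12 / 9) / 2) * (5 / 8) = -625 / 2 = -312.50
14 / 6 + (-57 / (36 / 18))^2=9775 / 12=814.58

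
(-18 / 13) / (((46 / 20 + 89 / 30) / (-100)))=26.29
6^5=7776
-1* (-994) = 994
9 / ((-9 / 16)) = -16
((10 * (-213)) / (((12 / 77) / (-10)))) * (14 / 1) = 1913450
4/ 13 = 0.31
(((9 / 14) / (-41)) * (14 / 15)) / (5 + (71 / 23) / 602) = -41538 / 14206705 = -0.00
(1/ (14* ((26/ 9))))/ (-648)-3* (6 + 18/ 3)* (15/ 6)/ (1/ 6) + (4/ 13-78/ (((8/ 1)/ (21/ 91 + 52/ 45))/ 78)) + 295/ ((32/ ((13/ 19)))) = -1976477029/ 1244880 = -1587.68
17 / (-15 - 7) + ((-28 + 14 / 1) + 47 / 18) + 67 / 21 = -8.97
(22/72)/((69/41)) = 451/2484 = 0.18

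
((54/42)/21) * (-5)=-15/49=-0.31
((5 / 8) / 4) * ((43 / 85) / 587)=43 / 319328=0.00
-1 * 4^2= -16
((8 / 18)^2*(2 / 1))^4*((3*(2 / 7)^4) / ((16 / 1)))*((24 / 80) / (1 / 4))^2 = 4194304 / 95699238075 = 0.00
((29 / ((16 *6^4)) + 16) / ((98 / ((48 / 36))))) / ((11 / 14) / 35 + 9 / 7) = 1659025 / 9968832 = 0.17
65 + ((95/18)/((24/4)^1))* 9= 875/12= 72.92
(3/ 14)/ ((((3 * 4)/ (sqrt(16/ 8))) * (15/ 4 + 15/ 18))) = 3 * sqrt(2)/ 770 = 0.01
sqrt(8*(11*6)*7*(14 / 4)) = 14*sqrt(66) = 113.74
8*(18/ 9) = 16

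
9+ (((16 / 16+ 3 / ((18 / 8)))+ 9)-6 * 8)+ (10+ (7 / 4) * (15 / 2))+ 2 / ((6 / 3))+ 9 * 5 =995 / 24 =41.46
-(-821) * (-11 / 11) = -821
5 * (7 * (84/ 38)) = 1470/ 19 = 77.37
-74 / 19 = -3.89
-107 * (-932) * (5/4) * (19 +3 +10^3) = 127397410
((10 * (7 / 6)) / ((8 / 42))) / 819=35 / 468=0.07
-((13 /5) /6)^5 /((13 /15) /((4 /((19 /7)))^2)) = -1399489 /36551250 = -0.04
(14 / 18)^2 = 49 / 81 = 0.60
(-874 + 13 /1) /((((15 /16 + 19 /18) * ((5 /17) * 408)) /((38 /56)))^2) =-9747 /1406300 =-0.01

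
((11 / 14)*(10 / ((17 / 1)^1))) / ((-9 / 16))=-880 / 1071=-0.82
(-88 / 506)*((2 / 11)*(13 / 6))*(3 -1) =-104 / 759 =-0.14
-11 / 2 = -5.50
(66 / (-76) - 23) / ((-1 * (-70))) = -907 / 2660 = -0.34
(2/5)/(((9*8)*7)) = 1/1260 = 0.00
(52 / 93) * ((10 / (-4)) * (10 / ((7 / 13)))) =-25.96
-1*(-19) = 19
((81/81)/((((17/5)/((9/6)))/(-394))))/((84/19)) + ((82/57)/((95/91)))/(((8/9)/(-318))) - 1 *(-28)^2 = -1130943201/859180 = -1316.31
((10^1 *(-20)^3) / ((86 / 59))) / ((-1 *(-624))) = -147500 / 1677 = -87.95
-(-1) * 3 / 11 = 3 / 11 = 0.27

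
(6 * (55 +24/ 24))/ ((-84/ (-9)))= 36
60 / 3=20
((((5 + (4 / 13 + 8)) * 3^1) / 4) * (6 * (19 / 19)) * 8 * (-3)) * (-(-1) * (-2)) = 37368 / 13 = 2874.46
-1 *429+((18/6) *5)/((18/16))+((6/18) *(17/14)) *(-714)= -2114/3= -704.67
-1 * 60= -60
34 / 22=17 / 11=1.55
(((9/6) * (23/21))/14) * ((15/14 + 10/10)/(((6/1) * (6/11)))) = 7337/98784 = 0.07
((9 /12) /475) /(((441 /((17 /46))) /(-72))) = -51 /535325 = -0.00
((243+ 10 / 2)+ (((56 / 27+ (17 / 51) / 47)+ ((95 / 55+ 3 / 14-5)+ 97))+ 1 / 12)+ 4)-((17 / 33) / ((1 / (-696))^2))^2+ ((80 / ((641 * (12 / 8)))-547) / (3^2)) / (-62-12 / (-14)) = -4590856930684595813467 / 73720256841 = -62274022465.58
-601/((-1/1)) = 601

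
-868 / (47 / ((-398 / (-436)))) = -86366 / 5123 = -16.86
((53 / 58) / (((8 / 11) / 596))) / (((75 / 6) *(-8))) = -86867 / 11600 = -7.49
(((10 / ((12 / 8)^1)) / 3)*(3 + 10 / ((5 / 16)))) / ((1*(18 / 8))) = 34.57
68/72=17/18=0.94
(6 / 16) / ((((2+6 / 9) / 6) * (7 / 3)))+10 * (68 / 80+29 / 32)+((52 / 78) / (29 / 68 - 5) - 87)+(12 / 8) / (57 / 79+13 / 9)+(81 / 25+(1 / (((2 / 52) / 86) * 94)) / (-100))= -35400589057 / 540244320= -65.53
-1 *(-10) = 10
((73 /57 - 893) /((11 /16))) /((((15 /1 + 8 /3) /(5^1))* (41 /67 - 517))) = 136219040 /191621023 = 0.71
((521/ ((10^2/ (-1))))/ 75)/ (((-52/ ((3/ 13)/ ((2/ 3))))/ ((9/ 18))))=1563/ 6760000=0.00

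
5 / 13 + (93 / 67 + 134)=118258 / 871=135.77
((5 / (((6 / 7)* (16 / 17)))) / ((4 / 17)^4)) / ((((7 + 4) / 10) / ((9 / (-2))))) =-745424925 / 90112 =-8272.20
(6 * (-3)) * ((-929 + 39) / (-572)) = -28.01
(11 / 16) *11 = 121 / 16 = 7.56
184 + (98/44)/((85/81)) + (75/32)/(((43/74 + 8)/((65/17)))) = 355601909/1899920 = 187.17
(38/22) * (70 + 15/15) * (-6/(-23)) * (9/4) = 36423/506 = 71.98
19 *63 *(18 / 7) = 3078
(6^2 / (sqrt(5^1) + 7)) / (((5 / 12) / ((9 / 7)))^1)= 972 / 55- 972 * sqrt(5) / 385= 12.03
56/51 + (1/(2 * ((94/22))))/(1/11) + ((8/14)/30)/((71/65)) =5724743/2382618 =2.40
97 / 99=0.98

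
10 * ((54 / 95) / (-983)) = -108 / 18677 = -0.01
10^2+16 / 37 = 3716 / 37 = 100.43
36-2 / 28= 503 / 14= 35.93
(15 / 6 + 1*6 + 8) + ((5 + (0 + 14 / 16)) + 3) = 25.38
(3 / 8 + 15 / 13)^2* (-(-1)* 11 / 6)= 4.29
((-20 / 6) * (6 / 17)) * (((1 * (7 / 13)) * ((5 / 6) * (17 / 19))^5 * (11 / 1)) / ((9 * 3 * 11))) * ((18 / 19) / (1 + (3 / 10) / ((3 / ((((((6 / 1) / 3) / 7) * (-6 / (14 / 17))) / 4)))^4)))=-2106483506404375000 / 411353076736020159351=-0.01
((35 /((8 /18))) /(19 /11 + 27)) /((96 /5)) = 5775 /40448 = 0.14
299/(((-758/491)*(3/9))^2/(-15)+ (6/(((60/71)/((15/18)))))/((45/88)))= 9731234565/375993958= 25.88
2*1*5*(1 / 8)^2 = 5 / 32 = 0.16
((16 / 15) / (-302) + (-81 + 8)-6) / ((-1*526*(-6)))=-178943 / 7148340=-0.03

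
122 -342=-220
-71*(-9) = 639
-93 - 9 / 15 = -468 / 5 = -93.60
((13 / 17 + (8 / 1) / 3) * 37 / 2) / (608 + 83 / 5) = 32375 / 318546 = 0.10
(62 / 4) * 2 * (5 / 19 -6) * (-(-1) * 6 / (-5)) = 20274 / 95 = 213.41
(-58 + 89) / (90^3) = 31 / 729000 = 0.00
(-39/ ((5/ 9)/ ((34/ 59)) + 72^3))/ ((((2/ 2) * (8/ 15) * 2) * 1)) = -89505/ 913713464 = -0.00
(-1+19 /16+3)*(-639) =-2036.81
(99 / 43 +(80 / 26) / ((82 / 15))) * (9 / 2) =591003 / 45838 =12.89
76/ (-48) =-19/ 12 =-1.58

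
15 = 15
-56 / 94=-28 / 47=-0.60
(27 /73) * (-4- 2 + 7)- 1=-46 /73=-0.63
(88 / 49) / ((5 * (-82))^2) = 22 / 2059225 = 0.00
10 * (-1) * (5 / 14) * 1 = -25 / 7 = -3.57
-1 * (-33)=33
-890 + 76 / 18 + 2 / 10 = -39851 / 45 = -885.58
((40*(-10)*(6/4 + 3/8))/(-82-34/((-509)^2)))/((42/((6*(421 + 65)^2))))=11473855476750/37178183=308617.97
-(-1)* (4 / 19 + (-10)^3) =-18996 / 19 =-999.79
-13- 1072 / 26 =-705 / 13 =-54.23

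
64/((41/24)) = 37.46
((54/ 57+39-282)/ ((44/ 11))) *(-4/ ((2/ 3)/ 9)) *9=1117557/ 38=29409.39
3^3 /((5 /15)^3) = 729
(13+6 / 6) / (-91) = -2 / 13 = -0.15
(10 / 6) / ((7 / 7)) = 1.67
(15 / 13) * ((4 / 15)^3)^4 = 16777216 / 112446826171875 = 0.00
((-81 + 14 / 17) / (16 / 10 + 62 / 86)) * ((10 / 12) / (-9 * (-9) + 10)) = -1465225 / 4631718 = -0.32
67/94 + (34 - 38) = -309/94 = -3.29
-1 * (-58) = 58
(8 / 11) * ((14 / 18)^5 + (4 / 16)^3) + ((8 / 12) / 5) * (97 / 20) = 112374469 / 129907800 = 0.87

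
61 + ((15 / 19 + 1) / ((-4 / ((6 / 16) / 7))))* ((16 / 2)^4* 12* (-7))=157831 / 19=8306.89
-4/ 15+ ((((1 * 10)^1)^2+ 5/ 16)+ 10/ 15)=8057/ 80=100.71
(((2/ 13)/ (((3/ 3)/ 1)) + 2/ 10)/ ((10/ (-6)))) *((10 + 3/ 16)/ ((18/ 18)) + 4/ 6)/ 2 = -11983/ 10400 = -1.15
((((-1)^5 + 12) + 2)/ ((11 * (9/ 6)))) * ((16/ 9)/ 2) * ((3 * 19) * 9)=3952/ 11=359.27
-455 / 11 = -41.36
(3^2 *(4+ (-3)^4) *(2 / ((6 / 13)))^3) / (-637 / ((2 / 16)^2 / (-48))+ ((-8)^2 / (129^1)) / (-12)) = 24090105 / 757306352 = 0.03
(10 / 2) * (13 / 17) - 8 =-71 / 17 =-4.18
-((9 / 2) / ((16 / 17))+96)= -3225 / 32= -100.78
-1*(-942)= 942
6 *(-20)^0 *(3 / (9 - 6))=6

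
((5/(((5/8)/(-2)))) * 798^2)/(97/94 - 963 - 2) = 957753216/90613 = 10569.71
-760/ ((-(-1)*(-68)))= 190/ 17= 11.18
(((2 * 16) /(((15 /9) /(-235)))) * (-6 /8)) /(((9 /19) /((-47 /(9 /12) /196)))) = -335768 /147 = -2284.14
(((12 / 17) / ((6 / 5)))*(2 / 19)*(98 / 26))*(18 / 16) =0.26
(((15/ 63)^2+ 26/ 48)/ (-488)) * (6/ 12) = -2111/ 3443328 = -0.00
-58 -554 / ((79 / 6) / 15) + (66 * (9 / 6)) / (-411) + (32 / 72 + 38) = -63405691 / 97407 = -650.94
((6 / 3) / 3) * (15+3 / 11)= 112 / 11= 10.18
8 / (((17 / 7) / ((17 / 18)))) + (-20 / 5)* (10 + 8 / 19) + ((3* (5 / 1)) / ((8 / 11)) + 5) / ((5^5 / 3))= -32958967 / 855000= -38.55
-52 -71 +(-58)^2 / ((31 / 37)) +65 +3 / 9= 368041 / 93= 3957.43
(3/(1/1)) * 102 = 306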